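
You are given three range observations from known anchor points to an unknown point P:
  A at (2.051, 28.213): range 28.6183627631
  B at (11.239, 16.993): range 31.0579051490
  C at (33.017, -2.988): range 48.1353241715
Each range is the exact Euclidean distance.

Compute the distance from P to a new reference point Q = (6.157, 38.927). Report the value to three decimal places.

20.185

eq1: (x − 2.051)² + (y − 28.213)² = 28.6183627631²
eq2: (x − 11.239)² + (y − 16.993)² = 31.0579051490²
eq3: (x − 33.017)² + (y + 2.988)² = 48.1353241715²
eq3−eq1, eq3−eq2 (x²,y² cancel):
  -61.932·x + 62.402·y = 1199.128283
  -43.556·x + 39.962·y = 668.442698
det = -61.932·39.962 − 62.402·-43.556 = 243.054928
x = (1199.128283·39.962 − 62.402·668.442698) / 243.054928 = 25.539096
y = (-61.932·668.442698 − 1199.128283·-43.556) / 243.054928 = 44.562924
|P − Q| = √((25.539096 − 6.157)² + (44.562924 − 38.927)²) = 20.184878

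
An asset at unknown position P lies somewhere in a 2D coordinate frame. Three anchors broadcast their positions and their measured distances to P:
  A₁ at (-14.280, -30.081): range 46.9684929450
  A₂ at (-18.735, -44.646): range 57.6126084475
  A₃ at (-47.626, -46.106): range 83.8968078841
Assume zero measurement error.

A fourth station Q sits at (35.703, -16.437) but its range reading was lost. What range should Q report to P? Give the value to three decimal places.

eq1: (x + 14.280)² + (y + 30.081)² = 46.9684929450²
eq2: (x + 18.735)² + (y + 44.646)² = 57.6126084475²
eq3: (x + 47.626)² + (y + 46.106)² = 83.8968078841²
eq3−eq1, eq3−eq2 (x²,y² cancel):
  66.692·x + 32.050·y = 1547.420893
  57.782·x + 2.920·y = 1669.728150
det = 66.692·2.920 − 32.050·57.782 = -1657.172460
x = (1547.420893·2.920 − 32.050·1669.728150) / -1657.172460 = 29.566216
y = (66.692·1669.728150 − 1547.420893·57.782) / -1657.172460 = -13.242095
|P − Q| = √((29.566216 − 35.703)² + (-13.242095 − -16.437)²) = 6.918637

6.919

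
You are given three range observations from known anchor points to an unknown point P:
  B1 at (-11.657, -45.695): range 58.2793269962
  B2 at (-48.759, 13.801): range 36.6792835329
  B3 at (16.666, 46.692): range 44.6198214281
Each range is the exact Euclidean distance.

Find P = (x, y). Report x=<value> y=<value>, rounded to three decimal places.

x=-12.100 y=12.583

eq1: (x + 11.657)² + (y + 45.695)² = 58.2793269962²
eq2: (x + 48.759)² + (y − 13.801)² = 36.6792835329²
eq3: (x − 16.666)² + (y − 46.692)² = 44.6198214281²
eq2−eq1, eq2−eq3 (x²,y² cancel):
  74.204·x − 118.992·y = -2395.099123
  130.850·x + 65.782·y = -755.567886
det = 74.204·65.782 − -118.992·130.850 = 20451.390728
x = (-2395.099123·65.782 − -118.992·-755.567886) / 20451.390728 = -12.099957
y = (74.204·-755.567886 − -2395.099123·130.850) / 20451.390728 = 12.582644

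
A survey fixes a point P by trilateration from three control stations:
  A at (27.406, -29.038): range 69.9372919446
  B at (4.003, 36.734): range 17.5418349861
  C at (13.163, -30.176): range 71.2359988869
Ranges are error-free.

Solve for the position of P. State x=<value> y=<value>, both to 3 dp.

x=21.110 y=40.615

eq1: (x − 27.406)² + (y + 29.038)² = 69.9372919446²
eq2: (x − 4.003)² + (y − 36.734)² = 17.5418349861²
eq3: (x − 13.163)² + (y + 30.176)² = 71.2359988869²
eq3−eq1, eq3−eq2 (x²,y² cancel):
  28.486·x + 2.276·y = 693.781468
  -18.320·x + 133.820·y = 5048.406783
det = 28.486·133.820 − 2.276·-18.320 = 3853.692840
x = (693.781468·133.820 − 2.276·5048.406783) / 3853.692840 = 21.110054
y = (28.486·5048.406783 − 693.781468·-18.320) / 3853.692840 = 40.615326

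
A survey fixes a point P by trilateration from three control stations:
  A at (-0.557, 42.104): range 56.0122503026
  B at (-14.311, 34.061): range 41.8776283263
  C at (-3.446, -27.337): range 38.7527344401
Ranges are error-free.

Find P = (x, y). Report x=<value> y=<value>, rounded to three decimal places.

eq1: (x + 0.557)² + (y − 42.104)² = 56.0122503026²
eq2: (x + 14.311)² + (y − 34.061)² = 41.8776283263²
eq3: (x + 3.446)² + (y + 27.337)² = 38.7527344401²
eq3−eq2, eq3−eq1 (x²,y² cancel):
  -21.730·x + 122.796·y = 353.808629
  5.778·x + 138.882·y = -621.727177
det = -21.730·138.882 − 122.796·5.778 = -3727.421148
x = (353.808629·138.882 − 122.796·-621.727177) / -3727.421148 = -33.664900
y = (-21.730·-621.727177 − 353.808629·5.778) / -3727.421148 = -3.076075

x=-33.665 y=-3.076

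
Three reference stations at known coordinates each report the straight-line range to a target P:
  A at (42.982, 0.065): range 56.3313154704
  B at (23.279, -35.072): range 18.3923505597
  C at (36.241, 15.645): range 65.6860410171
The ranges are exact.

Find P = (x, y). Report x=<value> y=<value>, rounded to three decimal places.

x=6.692 y=-43.020

eq1: (x − 42.982)² + (y − 0.065)² = 56.3313154704²
eq2: (x − 23.279)² + (y + 35.072)² = 18.3923505597²
eq3: (x − 36.241)² + (y − 15.645)² = 65.6860410171²
eq3−eq2, eq3−eq1 (x²,y² cancel):
  -25.924·x − 101.434·y = 4190.158344
  13.482·x − 31.160·y = 1430.719325
det = -25.924·-31.160 − -101.434·13.482 = 2175.325028
x = (4190.158344·-31.160 − -101.434·1430.719325) / 2175.325028 = 6.692448
y = (-25.924·1430.719325 − 4190.158344·13.482) / 2175.325028 = -43.019632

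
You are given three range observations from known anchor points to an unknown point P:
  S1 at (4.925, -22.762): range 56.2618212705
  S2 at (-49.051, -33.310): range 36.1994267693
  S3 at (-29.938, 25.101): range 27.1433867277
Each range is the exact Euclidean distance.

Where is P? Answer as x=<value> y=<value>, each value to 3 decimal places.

x=-45.251 y=2.689

eq1: (x − 4.925)² + (y + 22.762)² = 56.2618212705²
eq2: (x + 49.051)² + (y + 33.310)² = 36.1994267693²
eq3: (x + 29.938)² + (y − 25.101)² = 27.1433867277²
eq2−eq3, eq2−eq1 (x²,y² cancel):
  38.226·x + 116.822·y = -1415.577601
  107.952·x + 21.096·y = -4828.186466
det = 38.226·21.096 − 116.822·107.952 = -11804.752848
x = (-1415.577601·21.096 − 116.822·-4828.186466) / -11804.752848 = -45.250873
y = (38.226·-4828.186466 − -1415.577601·107.952) / -11804.752848 = 2.689410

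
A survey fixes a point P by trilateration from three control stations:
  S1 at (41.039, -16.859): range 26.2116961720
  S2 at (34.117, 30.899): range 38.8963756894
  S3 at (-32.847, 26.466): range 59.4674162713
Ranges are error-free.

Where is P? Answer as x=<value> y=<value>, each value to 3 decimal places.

x=17.938 y=-4.473

eq1: (x − 41.039)² + (y + 16.859)² = 26.2116961720²
eq2: (x − 34.117)² + (y − 30.899)² = 38.8963756894²
eq3: (x + 32.847)² + (y − 26.466)² = 59.4674162713²
eq1−eq2, eq1−eq3 (x²,y² cancel):
  -13.844·x + 95.516·y = -675.582538
  -147.772·x + 86.650·y = -3038.371419
det = -13.844·86.650 − 95.516·-147.772 = 12915.007752
x = (-675.582538·86.650 − 95.516·-3038.371419) / 12915.007752 = 17.938344
y = (-13.844·-3038.371419 − -675.582538·-147.772) / 12915.007752 = -4.473011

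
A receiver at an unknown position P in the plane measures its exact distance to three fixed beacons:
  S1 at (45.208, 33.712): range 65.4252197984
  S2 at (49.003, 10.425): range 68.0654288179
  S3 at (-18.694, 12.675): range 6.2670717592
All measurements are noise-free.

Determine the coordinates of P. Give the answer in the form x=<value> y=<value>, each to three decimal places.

eq1: (x − 45.208)² + (y − 33.712)² = 65.4252197984²
eq2: (x − 49.003)² + (y − 10.425)² = 68.0654288179²
eq3: (x + 18.694)² + (y − 12.675)² = 6.2670717592²
eq1−eq2, eq1−eq3 (x²,y² cancel):
  7.590·x − 46.574·y = -1022.730789
  -127.804·x − 42.074·y = 1571.042250
det = 7.590·-42.074 − -46.574·-127.804 = -6271.685156
x = (-1022.730789·-42.074 − -46.574·1571.042250) / -6271.685156 = -18.527731
y = (7.590·1571.042250 − -1022.730789·-127.804) / -6271.685156 = 18.939866

x=-18.528 y=18.940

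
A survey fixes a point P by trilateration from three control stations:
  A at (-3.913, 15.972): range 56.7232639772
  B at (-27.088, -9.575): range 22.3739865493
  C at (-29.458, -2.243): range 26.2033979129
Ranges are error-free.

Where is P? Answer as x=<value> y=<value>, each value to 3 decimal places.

x=-44.362 y=-23.795

eq1: (x + 3.913)² + (y − 15.972)² = 56.7232639772²
eq2: (x + 27.088)² + (y + 9.575)² = 22.3739865493²
eq3: (x + 29.458)² + (y + 2.243)² = 26.2033979129²
eq2−eq1, eq2−eq3 (x²,y² cancel):
  46.350·x + 51.094·y = -3271.957418
  -4.740·x + 14.664·y = -138.658344
det = 46.350·14.664 − 51.094·-4.740 = 921.861960
x = (-3271.957418·14.664 − 51.094·-138.658344) / 921.861960 = -44.361711
y = (46.350·-138.658344 − -3271.957418·-4.740) / 921.861960 = -23.795203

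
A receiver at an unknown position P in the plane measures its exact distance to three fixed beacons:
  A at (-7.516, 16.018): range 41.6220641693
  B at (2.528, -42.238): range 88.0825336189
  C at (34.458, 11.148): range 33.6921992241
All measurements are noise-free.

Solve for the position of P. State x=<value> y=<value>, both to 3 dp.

x=24.020 y=43.182

eq1: (x + 7.516)² + (y − 16.018)² = 41.6220641693²
eq2: (x − 2.528)² + (y + 42.238)² = 88.0825336189²
eq3: (x − 34.458)² + (y − 11.148)² = 33.6921992241²
eq2−eq1, eq2−eq3 (x²,y² cancel):
  -20.088·x + 116.512·y = 4548.763655
  63.860·x + 106.772·y = 6144.560680
det = -20.088·106.772 − 116.512·63.860 = -9585.292256
x = (4548.763655·106.772 − 116.512·6144.560680) / -9585.292256 = 24.019556
y = (-20.088·6144.560680 − 4548.763655·63.860) / -9585.292256 = 43.182406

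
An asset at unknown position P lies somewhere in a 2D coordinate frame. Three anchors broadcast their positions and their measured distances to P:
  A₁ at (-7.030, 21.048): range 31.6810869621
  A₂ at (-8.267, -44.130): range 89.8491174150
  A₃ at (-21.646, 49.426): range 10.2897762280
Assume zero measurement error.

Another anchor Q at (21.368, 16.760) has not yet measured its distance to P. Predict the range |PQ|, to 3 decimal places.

eq1: (x + 7.030)² + (y − 21.048)² = 31.6810869621²
eq2: (x + 8.267)² + (y + 44.130)² = 89.8491174150²
eq3: (x + 21.646)² + (y − 49.426)² = 10.2897762280²
eq3−eq2, eq3−eq1 (x²,y² cancel):
  26.758·x − 187.112·y = -8862.663008
  29.232·x − 56.756·y = -3316.851364
det = 26.758·-56.756 − -187.112·29.232 = 3950.980936
x = (-8862.663008·-56.756 − -187.112·-3316.851364) / 3950.980936 = -29.768149
y = (26.758·-3316.851364 − -8862.663008·29.232) / 3950.980936 = 43.108549
|P − Q| = √((-29.768149 − 21.368)² + (43.108549 − 16.760)²) = 57.525228

57.525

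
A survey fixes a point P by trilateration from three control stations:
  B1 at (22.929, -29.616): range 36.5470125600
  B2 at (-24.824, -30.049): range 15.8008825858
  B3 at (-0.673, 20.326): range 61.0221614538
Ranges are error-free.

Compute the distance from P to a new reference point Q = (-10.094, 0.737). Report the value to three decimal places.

40.385

eq1: (x − 22.929)² + (y + 29.616)² = 36.5470125600²
eq2: (x + 24.824)² + (y + 30.049)² = 15.8008825858²
eq3: (x + 0.673)² + (y − 20.326)² = 61.0221614538²
eq2−eq1, eq2−eq3 (x²,y² cancel):
  95.506·x + 0.866·y = -1202.343117
  48.302·x + 100.750·y = -4579.610470
det = 95.506·100.750 − 0.866·48.302 = 9580.399968
x = (-1202.343117·100.750 − 0.866·-4579.610470) / 9580.399968 = -12.230192
y = (95.506·-4579.610470 − -1202.343117·48.302) / 9580.399968 = -39.591740
|P − Q| = √((-12.230192 − -10.094)² + (-39.591740 − 0.737)²) = 40.385276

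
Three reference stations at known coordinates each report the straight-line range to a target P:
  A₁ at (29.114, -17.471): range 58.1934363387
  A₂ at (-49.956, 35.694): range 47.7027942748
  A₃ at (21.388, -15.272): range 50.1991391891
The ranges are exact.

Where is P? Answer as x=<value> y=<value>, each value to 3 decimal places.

x=-28.073 y=-6.693

eq1: (x − 29.114)² + (y + 17.471)² = 58.1934363387²
eq2: (x + 49.956)² + (y − 35.694)² = 47.7027942748²
eq3: (x − 21.388)² + (y + 15.272)² = 50.1991391891²
eq3−eq2, eq3−eq1 (x²,y² cancel):
  -142.688·x + 101.932·y = 3323.380038
  15.452·x − 4.398·y = -404.342149
det = -142.688·-4.398 − 101.932·15.452 = -947.511440
x = (3323.380038·-4.398 − 101.932·-404.342149) / -947.511440 = -28.072673
y = (-142.688·-404.342149 − 3323.380038·15.452) / -947.511440 = -6.693222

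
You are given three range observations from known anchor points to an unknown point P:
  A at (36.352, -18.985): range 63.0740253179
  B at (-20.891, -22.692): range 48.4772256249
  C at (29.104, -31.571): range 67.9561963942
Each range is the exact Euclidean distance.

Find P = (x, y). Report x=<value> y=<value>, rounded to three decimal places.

x=-9.422 y=24.409

eq1: (x − 36.352)² + (y + 18.985)² = 63.0740253179²
eq2: (x + 20.891)² + (y + 22.692)² = 48.4772256249²
eq3: (x − 29.104)² + (y + 31.571)² = 67.9561963942²
eq3−eq2, eq3−eq1 (x²,y² cancel):
  -99.990·x + 17.758·y = 1375.593112
  14.496·x + 25.172·y = 477.839231
det = -99.990·25.172 − 17.758·14.496 = -2774.368248
x = (1375.593112·25.172 − 17.758·477.839231) / -2774.368248 = -9.422311
y = (-99.990·477.839231 − 1375.593112·14.496) / -2774.368248 = 24.409068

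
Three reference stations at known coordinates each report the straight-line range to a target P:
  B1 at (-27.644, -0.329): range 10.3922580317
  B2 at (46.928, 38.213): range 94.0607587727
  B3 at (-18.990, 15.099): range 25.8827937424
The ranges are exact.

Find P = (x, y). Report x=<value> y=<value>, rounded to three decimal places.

eq1: (x + 27.644)² + (y + 0.329)² = 10.3922580317²
eq2: (x − 46.928)² + (y − 38.213)² = 94.0607587727²
eq3: (x + 18.990)² + (y − 15.099)² = 25.8827937424²
eq2−eq3, eq2−eq1 (x²,y² cancel):
  -131.836·x − 46.228·y = 5103.636677
  -149.144·x − 77.084·y = 5841.255738
det = -131.836·-77.084 − -46.228·-149.144 = 3267.817392
x = (5103.636677·-77.084 − -46.228·5841.255738) / 3267.817392 = -37.755830
y = (-131.836·5841.255738 − 5103.636677·-149.144) / 3267.817392 = -2.726897

x=-37.756 y=-2.727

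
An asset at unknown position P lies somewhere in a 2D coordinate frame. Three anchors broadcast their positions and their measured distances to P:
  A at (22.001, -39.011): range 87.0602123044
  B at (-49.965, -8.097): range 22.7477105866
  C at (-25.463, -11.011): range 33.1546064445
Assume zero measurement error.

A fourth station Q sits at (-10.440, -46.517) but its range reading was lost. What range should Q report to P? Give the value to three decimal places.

eq1: (x − 22.001)² + (y + 39.011)² = 87.0602123044²
eq2: (x + 49.965)² + (y + 8.097)² = 22.7477105866²
eq3: (x + 25.463)² + (y + 11.011)² = 33.1546064445²
eq2−eq3, eq2−eq1 (x²,y² cancel):
  49.004·x − 5.828·y = -2374.225736
  143.932·x − 61.828·y = -7618.182742
det = 49.004·-61.828 − -5.828·143.932 = -2190.983616
x = (-2374.225736·-61.828 − -5.828·-7618.182742) / -2190.983616 = -46.734653
y = (49.004·-7618.182742 − -2374.225736·143.932) / -2190.983616 = 14.420176
|P − Q| = √((-46.734653 − -10.440)² + (14.420176 − -46.517)²) = 70.927013

70.927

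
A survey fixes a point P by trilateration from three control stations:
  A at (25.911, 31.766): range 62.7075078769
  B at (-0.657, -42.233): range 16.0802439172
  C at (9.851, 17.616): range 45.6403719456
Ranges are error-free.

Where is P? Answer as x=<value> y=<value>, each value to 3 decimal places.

x=6.657 y=-27.912

eq1: (x − 25.911)² + (y − 31.766)² = 62.7075078769²
eq2: (x + 0.657)² + (y + 42.233)² = 16.0802439172²
eq3: (x − 9.851)² + (y − 17.616)² = 45.6403719456²
eq1−eq2, eq1−eq3 (x²,y² cancel):
  -53.136·x − 147.998·y = 3777.256561
  -32.120·x − 28.300·y = 576.094973
det = -53.136·-28.300 − -147.998·-32.120 = -3249.946960
x = (3777.256561·-28.300 − -147.998·576.094973) / -3249.946960 = 6.657172
y = (-53.136·576.094973 − 3777.256561·-32.120) / -3249.946960 = -27.912486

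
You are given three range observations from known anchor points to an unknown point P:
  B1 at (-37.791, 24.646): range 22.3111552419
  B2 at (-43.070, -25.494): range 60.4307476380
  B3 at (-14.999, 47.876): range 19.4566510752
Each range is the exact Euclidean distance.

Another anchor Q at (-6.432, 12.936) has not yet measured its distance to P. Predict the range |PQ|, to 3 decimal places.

18.113

eq1: (x + 37.791)² + (y − 24.646)² = 22.3111552419²
eq2: (x + 43.070)² + (y + 25.494)² = 60.4307476380²
eq3: (x + 14.999)² + (y − 47.876)² = 19.4566510752²
eq3−eq2, eq3−eq1 (x²,y² cancel):
  -56.142·x − 146.740·y = -3285.426430
  -45.584·x − 46.460·y = -600.722757
det = -56.142·-46.460 − -146.740·-45.584 = -4080.638840
x = (-3285.426430·-46.460 − -146.740·-600.722757) / -4080.638840 = -15.804107
y = (-56.142·-600.722757 − -3285.426430·-45.584) / -4080.638840 = 28.436014
|P − Q| = √((-15.804107 − -6.432)² + (28.436014 − 12.936)²) = 18.113167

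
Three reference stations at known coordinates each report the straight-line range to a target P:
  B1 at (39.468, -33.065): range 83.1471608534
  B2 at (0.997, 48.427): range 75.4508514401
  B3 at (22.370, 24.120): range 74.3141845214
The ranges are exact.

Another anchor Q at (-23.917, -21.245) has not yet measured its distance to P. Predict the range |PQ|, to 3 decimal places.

eq1: (x − 39.468)² + (y + 33.065)² = 83.1471608534²
eq2: (x − 0.997)² + (y − 48.427)² = 75.4508514401²
eq3: (x − 22.370)² + (y − 24.120)² = 74.3141845214²
eq3−eq2, eq3−eq1 (x²,y² cancel):
  -42.746·x + 48.614·y = 1093.744076
  34.196·x − 114.370·y = 177.973612
det = -42.746·-114.370 − 48.614·34.196 = 3226.455676
x = (1093.744076·-114.370 − 48.614·177.973612) / 3226.455676 = -41.452148
y = (-42.746·177.973612 − 1093.744076·34.196) / 3226.455676 = -13.950085
|P − Q| = √((-41.452148 − -23.917)² + (-13.950085 − -21.245)²) = 18.992030

18.992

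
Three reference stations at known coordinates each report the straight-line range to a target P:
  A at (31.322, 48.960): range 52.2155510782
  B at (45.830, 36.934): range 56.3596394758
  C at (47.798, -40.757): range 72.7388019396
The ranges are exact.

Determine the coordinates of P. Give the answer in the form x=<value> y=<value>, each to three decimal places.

eq1: (x − 31.322)² + (y − 48.960)² = 52.2155510782²
eq2: (x − 45.830)² + (y − 36.934)² = 56.3596394758²
eq3: (x − 47.798)² + (y + 40.757)² = 72.7388019396²
eq1−eq3, eq1−eq2 (x²,y² cancel):
  32.952·x − 179.434·y = -1996.836964
  29.016·x − 24.052·y = -363.585215
det = 32.952·-24.052 − -179.434·29.016 = 4413.895440
x = (-1996.836964·-24.052 − -179.434·-363.585215) / 4413.895440 = -3.899419
y = (32.952·-363.585215 − -1996.836964·29.016) / 4413.895440 = 10.412426

x=-3.899 y=10.412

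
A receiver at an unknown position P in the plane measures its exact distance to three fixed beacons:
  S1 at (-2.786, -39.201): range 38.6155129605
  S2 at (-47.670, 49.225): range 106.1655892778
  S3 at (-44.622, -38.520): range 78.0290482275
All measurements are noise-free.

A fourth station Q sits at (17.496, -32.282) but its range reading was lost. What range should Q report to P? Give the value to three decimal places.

17.704

eq1: (x + 2.786)² + (y + 39.201)² = 38.6155129605²
eq2: (x + 47.670)² + (y − 49.225)² = 106.1655892778²
eq3: (x + 44.622)² + (y + 38.520)² = 78.0290482275²
eq1−eq3, eq1−eq2 (x²,y² cancel):
  -83.672·x + 1.362·y = -2666.941439
  -89.768·x + 176.852·y = -6628.925178
det = -83.672·176.852 − 1.362·-89.768 = -14675.296528
x = (-2666.941439·176.852 − 1.362·-6628.925178) / -14675.296528 = 31.524087
y = (-83.672·-6628.925178 − -2666.941439·-89.768) / -14675.296528 = -21.481639
|P − Q| = √((31.524087 − 17.496)² + (-21.481639 − -32.282)²) = 17.704096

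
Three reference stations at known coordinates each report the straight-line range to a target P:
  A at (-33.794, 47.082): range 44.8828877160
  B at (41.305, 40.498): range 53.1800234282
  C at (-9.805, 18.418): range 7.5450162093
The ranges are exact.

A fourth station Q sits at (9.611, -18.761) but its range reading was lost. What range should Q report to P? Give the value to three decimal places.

eq1: (x + 33.794)² + (y − 47.082)² = 44.8828877160²
eq2: (x − 41.305)² + (y − 40.498)² = 53.1800234282²
eq3: (x + 9.805)² + (y − 18.418)² = 7.5450162093²
eq1−eq2, eq1−eq3 (x²,y² cancel):
  150.198·x − 13.168·y = -826.199413
  47.978·x − 57.328·y = -965.842071
det = 150.198·-57.328 − -13.168·47.978 = -7978.776640
x = (-826.199413·-57.328 − -13.168·-965.842071) / -7978.776640 = -4.342289
y = (150.198·-965.842071 − -826.199413·47.978) / -7978.776640 = 13.213574
|P − Q| = √((-4.342289 − 9.611)² + (13.213574 − -18.761)²) = 34.886496

34.886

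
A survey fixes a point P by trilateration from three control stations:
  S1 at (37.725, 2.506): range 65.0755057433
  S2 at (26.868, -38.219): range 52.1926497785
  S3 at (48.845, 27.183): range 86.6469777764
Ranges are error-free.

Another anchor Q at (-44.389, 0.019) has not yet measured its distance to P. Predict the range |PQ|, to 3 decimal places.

eq1: (x − 37.725)² + (y − 2.506)² = 65.0755057433²
eq2: (x − 26.868)² + (y + 38.219)² = 52.1926497785²
eq3: (x − 48.845)² + (y − 27.183)² = 86.6469777764²
eq2−eq3, eq2−eq1 (x²,y² cancel):
  43.954·x + 130.804·y = -3841.457938
  21.714·x + 81.450·y = -2263.874481
det = 43.954·81.450 − 130.804·21.714 = 739.775244
x = (-3841.457938·81.450 − 130.804·-2263.874481) / 739.775244 = -22.659465
y = (43.954·-2263.874481 − -3841.457938·21.714) / 739.775244 = -21.753798
|P − Q| = √((-22.659465 − -44.389)² + (-21.753798 − 0.019)²) = 30.760810

30.761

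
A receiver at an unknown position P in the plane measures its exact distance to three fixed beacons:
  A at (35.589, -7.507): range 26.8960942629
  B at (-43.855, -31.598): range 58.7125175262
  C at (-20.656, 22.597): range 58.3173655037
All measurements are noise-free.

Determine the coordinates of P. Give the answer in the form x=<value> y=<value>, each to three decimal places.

eq1: (x − 35.589)² + (y + 7.507)² = 26.8960942629²
eq2: (x + 43.855)² + (y + 31.598)² = 58.7125175262²
eq3: (x + 20.656)² + (y − 22.597)² = 58.3173655037²
eq3−eq1, eq3−eq2 (x²,y² cancel):
  112.490·x − 60.208·y = 3063.152458
  -46.398·x − 108.390·y = 1938.155289
det = 112.490·-108.390 − -60.208·-46.398 = -14986.321884
x = (3063.152458·-108.390 − -60.208·1938.155289) / -14986.321884 = 14.367945
y = (112.490·1938.155289 − 3063.152458·-46.398) / -14986.321884 = -24.031730

x=14.368 y=-24.032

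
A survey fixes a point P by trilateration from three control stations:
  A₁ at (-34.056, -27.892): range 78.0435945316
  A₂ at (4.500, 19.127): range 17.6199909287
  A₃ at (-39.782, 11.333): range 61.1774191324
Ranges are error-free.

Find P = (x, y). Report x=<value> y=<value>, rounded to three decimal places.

x=18.557 y=29.750

eq1: (x + 34.056)² + (y + 27.892)² = 78.0435945316²
eq2: (x − 4.500)² + (y − 19.127)² = 17.6199909287²
eq3: (x + 39.782)² + (y − 11.333)² = 61.1774191324²
eq3−eq1, eq3−eq2 (x²,y² cancel):
  11.452·x − 78.450·y = -2121.395649
  88.564·x + 15.588·y = 2107.260247
det = 11.452·15.588 − -78.450·88.564 = 7126.359576
x = (-2121.395649·15.588 − -78.450·2107.260247) / 7126.359576 = 18.557336
y = (11.452·2107.260247 − -2121.395649·88.564) / 7126.359576 = 29.750341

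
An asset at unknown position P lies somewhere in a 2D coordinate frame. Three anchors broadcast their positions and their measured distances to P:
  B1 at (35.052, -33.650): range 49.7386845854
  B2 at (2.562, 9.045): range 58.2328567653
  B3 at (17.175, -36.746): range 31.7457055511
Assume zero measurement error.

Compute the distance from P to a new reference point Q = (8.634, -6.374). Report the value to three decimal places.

eq1: (x − 35.052)² + (y + 33.650)² = 49.7386845854²
eq2: (x − 2.562)² + (y − 9.045)² = 58.2328567653²
eq3: (x − 17.175)² + (y + 36.746)² = 31.7457055511²
eq2−eq1, eq2−eq3 (x²,y² cancel):
  64.980·x − 85.390·y = 3189.718198
  29.226·x − 91.582·y = 3940.149058
det = 64.980·-91.582 − -85.390·29.226 = -3455.390220
x = (3189.718198·-91.582 − -85.390·3940.149058) / -3455.390220 = -12.828813
y = (64.980·3940.149058 − 3189.718198·29.226) / -3455.390220 = -47.117162
|P − Q| = √((-12.828813 − 8.634)² + (-47.117162 − -6.374)²) = 46.050599

46.051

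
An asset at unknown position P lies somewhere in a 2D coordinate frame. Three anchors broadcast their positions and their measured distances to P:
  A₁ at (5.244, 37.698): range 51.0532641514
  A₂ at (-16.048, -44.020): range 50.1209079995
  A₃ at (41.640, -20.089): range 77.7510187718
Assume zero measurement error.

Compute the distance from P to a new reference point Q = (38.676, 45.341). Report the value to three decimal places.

82.655

eq1: (x − 5.244)² + (y − 37.698)² = 51.0532641514²
eq2: (x + 16.048)² + (y + 44.020)² = 50.1209079995²
eq3: (x − 41.640)² + (y + 20.089)² = 77.7510187718²
eq3−eq2, eq3−eq1 (x²,y² cancel):
  -115.376·x − 47.862·y = 3590.956684
  -72.792·x + 115.574·y = 2749.966359
det = -115.376·115.574 − -47.862·-72.792 = -16818.436528
x = (3590.956684·115.574 − -47.862·2749.966359) / -16818.436528 = -32.502434
y = (-115.376·2749.966359 − 3590.956684·-72.792) / -16818.436528 = 3.322972
|P − Q| = √((-32.502434 − 38.676)² + (3.322972 − 45.341)²) = 82.655212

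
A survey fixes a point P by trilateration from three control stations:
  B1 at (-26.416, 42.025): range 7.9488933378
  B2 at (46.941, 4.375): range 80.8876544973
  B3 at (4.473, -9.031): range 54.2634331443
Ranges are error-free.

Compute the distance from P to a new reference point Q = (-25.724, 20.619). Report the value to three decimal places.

eq1: (x + 26.416)² + (y − 42.025)² = 7.9488933378²
eq2: (x − 46.941)² + (y − 4.375)² = 80.8876544973²
eq3: (x − 4.473)² + (y + 9.031)² = 54.2634331443²
eq3−eq2, eq3−eq1 (x²,y² cancel):
  84.936·x + 26.812·y = -1477.261057
  -61.778·x + 102.112·y = 5243.674262
det = 84.936·102.112 − 26.812·-61.778 = 10329.376568
x = (-1477.261057·102.112 − 26.812·5243.674262) / 10329.376568 = -28.214624
y = (84.936·5243.674262 − -1477.261057·-61.778) / 10329.376568 = 34.282271
|P − Q| = √((-28.214624 − -25.724)² + (34.282271 − 20.619)²) = 13.888419

13.888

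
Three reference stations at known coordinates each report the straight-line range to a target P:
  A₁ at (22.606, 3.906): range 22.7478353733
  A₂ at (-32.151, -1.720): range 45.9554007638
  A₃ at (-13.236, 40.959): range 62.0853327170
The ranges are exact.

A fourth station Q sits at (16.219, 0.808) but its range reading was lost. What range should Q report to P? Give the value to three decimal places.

eq1: (x − 22.606)² + (y − 3.906)² = 22.7478353733²
eq2: (x + 32.151)² + (y + 1.720)² = 45.9554007638²
eq3: (x + 13.236)² + (y − 40.959)² = 62.0853327170²
eq2−eq3, eq2−eq1 (x²,y² cancel):
  37.830·x + 85.358·y = -926.503503
  109.514·x + 11.252·y = 1084.077716
det = 37.830·11.252 − 85.358·109.514 = -8922.232852
x = (-926.503503·11.252 − 85.358·1084.077716) / -8922.232852 = 11.539681
y = (37.830·1084.077716 − -926.503503·109.514) / -8922.232852 = -15.968622
|P − Q| = √((11.539681 − 16.219)² + (-15.968622 − 0.808)²) = 17.416977

17.417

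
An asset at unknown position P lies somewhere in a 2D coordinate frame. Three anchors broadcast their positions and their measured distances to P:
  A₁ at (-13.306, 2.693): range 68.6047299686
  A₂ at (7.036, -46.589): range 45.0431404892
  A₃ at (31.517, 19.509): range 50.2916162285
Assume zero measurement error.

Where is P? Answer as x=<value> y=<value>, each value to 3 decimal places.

x=48.058 y=-27.985

eq1: (x + 13.306)² + (y − 2.693)² = 68.6047299686²
eq2: (x − 7.036)² + (y + 46.589)² = 45.0431404892²
eq3: (x − 31.517)² + (y − 19.509)² = 50.2916162285²
eq2−eq1, eq2−eq3 (x²,y² cancel):
  -40.684·x + 98.564·y = -4713.462801
  48.962·x + 132.196·y = -1346.480005
det = -40.684·132.196 − 98.564·48.962 = -10204.152632
x = (-4713.462801·132.196 − 98.564·-1346.480005) / -10204.152632 = 48.057540
y = (-40.684·-1346.480005 − -4713.462801·48.962) / -10204.152632 = -27.984760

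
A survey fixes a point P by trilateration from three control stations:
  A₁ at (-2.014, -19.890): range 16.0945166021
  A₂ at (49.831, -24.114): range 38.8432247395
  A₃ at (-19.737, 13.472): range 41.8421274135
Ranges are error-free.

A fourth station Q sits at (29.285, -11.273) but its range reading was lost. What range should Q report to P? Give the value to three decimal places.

16.805

eq1: (x + 2.014)² + (y + 19.890)² = 16.0945166021²
eq2: (x − 49.831)² + (y + 24.114)² = 38.8432247395²
eq3: (x + 19.737)² + (y − 13.472)² = 41.8421274135²
eq1−eq2, eq1−eq3 (x²,y² cancel):
  103.690·x − 8.448·y = 1415.182617
  -35.446·x + 66.724·y = -1320.354505
det = 103.690·66.724 − -8.448·-35.446 = 6619.163752
x = (1415.182617·66.724 − -8.448·-1320.354505) / 6619.163752 = 12.580485
y = (103.690·-1320.354505 − 1415.182617·-35.446) / 6619.163752 = -13.105129
|P − Q| = √((12.580485 − 29.285)² + (-13.105129 − -11.273)²) = 16.804687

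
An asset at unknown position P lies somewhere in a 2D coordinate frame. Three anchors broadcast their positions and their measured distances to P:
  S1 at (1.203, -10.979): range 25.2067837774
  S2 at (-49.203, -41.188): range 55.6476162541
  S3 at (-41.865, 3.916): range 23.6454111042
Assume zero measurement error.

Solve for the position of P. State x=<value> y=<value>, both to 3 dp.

eq1: (x − 1.203)² + (y + 10.979)² = 25.2067837774²
eq2: (x + 49.203)² + (y + 41.188)² = 55.6476162541²
eq3: (x + 41.865)² + (y − 3.916)² = 23.6454111042²
eq1−eq2, eq1−eq3 (x²,y² cancel):
  -100.812·x − 60.418·y = 1534.125657
  -86.136·x + 29.790·y = 1722.304113
det = -100.812·29.790 − -60.418·-86.136 = -8207.354328
x = (1534.125657·29.790 − -60.418·1722.304113) / -8207.354328 = -18.247022
y = (-100.812·1722.304113 − 1534.125657·-86.136) / -8207.354328 = 5.054671

x=-18.247 y=5.055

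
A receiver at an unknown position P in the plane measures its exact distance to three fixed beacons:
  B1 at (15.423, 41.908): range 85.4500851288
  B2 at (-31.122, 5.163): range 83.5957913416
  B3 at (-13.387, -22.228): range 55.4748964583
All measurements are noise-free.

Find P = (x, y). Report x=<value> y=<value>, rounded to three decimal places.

x=39.097 y=-40.197

eq1: (x − 15.423)² + (y − 41.908)² = 85.4500851288²
eq2: (x + 31.122)² + (y − 5.163)² = 83.5957913416²
eq3: (x + 13.387)² + (y + 22.228)² = 55.4748964583²
eq2−eq3, eq2−eq1 (x²,y² cancel):
  35.470·x − 54.782·y = 3588.852493
  93.090·x + 73.490·y = 685.453222
det = 35.470·73.490 − -54.782·93.090 = 7706.346680
x = (3588.852493·73.490 − -54.782·685.453222) / 7706.346680 = 39.097030
y = (35.470·685.453222 − 3588.852493·93.090) / 7706.346680 = -40.197160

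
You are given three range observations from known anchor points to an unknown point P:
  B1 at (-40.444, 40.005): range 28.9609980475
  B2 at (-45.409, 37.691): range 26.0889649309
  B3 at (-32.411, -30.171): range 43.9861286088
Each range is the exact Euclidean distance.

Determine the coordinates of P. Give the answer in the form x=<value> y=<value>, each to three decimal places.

x=-46.155 y=11.613

eq1: (x + 40.444)² + (y − 40.005)² = 28.9609980475²
eq2: (x + 45.409)² + (y − 37.691)² = 26.0889649309²
eq3: (x + 32.411)² + (y + 30.171)² = 43.9861286088²
eq2−eq3, eq2−eq1 (x²,y² cancel):
  25.996·x − 135.724·y = -2775.972019
  9.930·x + 4.628·y = -404.576918
det = 25.996·4.628 − -135.724·9.930 = 1468.048808
x = (-2775.972019·4.628 − -135.724·-404.576918) / 1468.048808 = -46.155139
y = (25.996·-404.576918 − -2775.972019·9.930) / 1468.048808 = 11.612707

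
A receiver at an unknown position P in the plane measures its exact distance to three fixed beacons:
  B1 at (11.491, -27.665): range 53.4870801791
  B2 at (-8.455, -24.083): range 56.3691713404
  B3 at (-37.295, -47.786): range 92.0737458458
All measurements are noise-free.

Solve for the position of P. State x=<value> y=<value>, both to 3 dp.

x=18.652 y=25.341

eq1: (x − 11.491)² + (y + 27.665)² = 53.4870801791²
eq2: (x + 8.455)² + (y + 24.083)² = 56.3691713404²
eq3: (x + 37.295)² + (y + 47.786)² = 92.0737458458²
eq3−eq2, eq3−eq1 (x²,y² cancel):
  57.680·x + 47.406·y = 2277.150289
  97.572·x + 40.242·y = 2839.683413
det = 57.680·40.242 − 47.406·97.572 = -2304.339672
x = (2277.150289·40.242 − 47.406·2839.683413) / -2304.339672 = 18.652176
y = (57.680·2839.683413 − 2277.150289·97.572) / -2304.339672 = 25.340521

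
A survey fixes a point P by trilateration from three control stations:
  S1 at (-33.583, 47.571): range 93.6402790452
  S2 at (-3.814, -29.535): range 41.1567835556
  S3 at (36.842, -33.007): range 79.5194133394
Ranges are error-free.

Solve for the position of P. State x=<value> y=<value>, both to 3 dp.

x=-41.654 y=-45.721

eq1: (x + 33.583)² + (y − 47.571)² = 93.6402790452²
eq2: (x + 3.814)² + (y + 29.535)² = 41.1567835556²
eq3: (x − 36.842)² + (y + 33.007)² = 79.5194133394²
eq3−eq2, eq3−eq1 (x²,y² cancel):
  -81.312·x + 6.944·y = 3069.524073
  -140.850·x + 161.156·y = -1501.141845
det = -81.312·161.156 − 6.944·-140.850 = -12125.854272
x = (3069.524073·161.156 − 6.944·-1501.141845) / -12125.854272 = -41.654480
y = (-81.312·-1501.141845 − 3069.524073·-140.850) / -12125.854272 = -45.720763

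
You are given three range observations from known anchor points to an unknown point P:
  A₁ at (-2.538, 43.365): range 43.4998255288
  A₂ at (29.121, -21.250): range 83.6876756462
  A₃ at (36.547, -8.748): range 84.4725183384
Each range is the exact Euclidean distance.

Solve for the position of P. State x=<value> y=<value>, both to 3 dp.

eq1: (x + 2.538)² + (y − 43.365)² = 43.4998255288²
eq2: (x − 29.121)² + (y + 21.250)² = 83.6876756462²
eq3: (x − 36.547)² + (y + 8.748)² = 84.4725183384²
eq2−eq1, eq2−eq3 (x²,y² cancel):
  -63.318·x + 129.230·y = 5698.761762
  14.852·x + 25.004·y = -19.363727
det = -63.318·25.004 − 129.230·14.852 = -3502.527232
x = (5698.761762·25.004 − 129.230·-19.363727) / -3502.527232 = -41.397027
y = (-63.318·-19.363727 − 5698.761762·14.852) / -3502.527232 = 23.814786

x=-41.397 y=23.815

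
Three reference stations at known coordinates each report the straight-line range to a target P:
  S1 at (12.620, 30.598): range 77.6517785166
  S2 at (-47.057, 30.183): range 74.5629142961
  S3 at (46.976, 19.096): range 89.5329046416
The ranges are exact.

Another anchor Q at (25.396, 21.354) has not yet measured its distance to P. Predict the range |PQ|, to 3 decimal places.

76.368

eq1: (x − 12.620)² + (y − 30.598)² = 77.6517785166²
eq2: (x + 47.057)² + (y − 30.183)² = 74.5629142961²
eq3: (x − 46.976)² + (y − 19.096)² = 89.5329046416²
eq3−eq2, eq3−eq1 (x²,y² cancel):
  -188.066·x + 22.174·y = 3010.485771
  -68.712·x + 23.004·y = 510.442519
det = -188.066·23.004 − 22.174·-68.712 = -2802.650376
x = (3010.485771·23.004 − 22.174·510.442519) / -2802.650376 = -20.671384
y = (-188.066·510.442519 − 3010.485771·-68.712) / -2802.650376 = -39.555278
|P − Q| = √((-20.671384 − 25.396)² + (-39.555278 − 21.354)²) = 76.368476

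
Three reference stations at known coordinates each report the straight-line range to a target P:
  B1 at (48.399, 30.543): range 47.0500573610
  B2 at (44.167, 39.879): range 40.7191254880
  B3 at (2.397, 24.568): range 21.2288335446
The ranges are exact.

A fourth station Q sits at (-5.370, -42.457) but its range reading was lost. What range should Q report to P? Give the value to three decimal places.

eq1: (x − 48.399)² + (y − 30.543)² = 47.0500573610²
eq2: (x − 44.167)² + (y − 39.879)² = 40.7191254880²
eq3: (x − 2.397)² + (y − 24.568)² = 21.2288335446²
eq2−eq3, eq2−eq1 (x²,y² cancel):
  -83.540·x − 30.622·y = -1724.342490
  8.464·x − 18.672·y = -821.381197
det = -83.540·-18.672 − -30.622·8.464 = 1819.043488
x = (-1724.342490·-18.672 − -30.622·-821.381197) / 1819.043488 = 3.872688
y = (-83.540·-821.381197 − -1724.342490·8.464) / 1819.043488 = 45.745481
|P − Q| = √((3.872688 − -5.370)² + (45.745481 − -42.457)²) = 88.685427

88.685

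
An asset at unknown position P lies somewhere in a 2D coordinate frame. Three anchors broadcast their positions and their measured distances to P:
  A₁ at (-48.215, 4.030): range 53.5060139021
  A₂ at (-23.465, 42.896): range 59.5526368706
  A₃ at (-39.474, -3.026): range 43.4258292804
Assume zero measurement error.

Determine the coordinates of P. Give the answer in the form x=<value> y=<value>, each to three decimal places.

eq1: (x + 48.215)² + (y − 4.030)² = 53.5060139021²
eq2: (x + 23.465)² + (y − 42.896)² = 59.5526368706²
eq3: (x + 39.474)² + (y + 3.026)² = 43.4258292804²
eq1−eq2, eq1−eq3 (x²,y² cancel):
  49.500·x + 77.732·y = -633.877119
  17.482·x − 14.112·y = 203.517102
det = 49.500·-14.112 − 77.732·17.482 = -2057.454824
x = (-633.877119·-14.112 − 77.732·203.517102) / -2057.454824 = 3.341273
y = (49.500·203.517102 − -633.877119·17.482) / -2057.454824 = -10.282382

x=3.341 y=-10.282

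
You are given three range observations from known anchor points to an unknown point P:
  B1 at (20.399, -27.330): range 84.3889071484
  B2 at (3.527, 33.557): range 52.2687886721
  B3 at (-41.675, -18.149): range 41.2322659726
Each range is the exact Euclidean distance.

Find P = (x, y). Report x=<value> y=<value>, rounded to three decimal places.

eq1: (x − 20.399)² + (y + 27.330)² = 84.3889071484²
eq2: (x − 3.527)² + (y − 33.557)² = 52.2687886721²
eq3: (x + 41.675)² + (y + 18.149)² = 41.2322659726²
eq2−eq3, eq2−eq1 (x²,y² cancel):
  -90.404·x − 103.412·y = 1959.606360
  33.744·x − 121.774·y = -4364.925257
det = -90.404·-121.774 − -103.412·33.744 = 14498.391224
x = (1959.606360·-121.774 − -103.412·-4364.925257) / 14498.391224 = -47.592505
y = (-90.404·-4364.925257 − 1959.606360·33.744) / 14498.391224 = 22.656427

x=-47.593 y=22.656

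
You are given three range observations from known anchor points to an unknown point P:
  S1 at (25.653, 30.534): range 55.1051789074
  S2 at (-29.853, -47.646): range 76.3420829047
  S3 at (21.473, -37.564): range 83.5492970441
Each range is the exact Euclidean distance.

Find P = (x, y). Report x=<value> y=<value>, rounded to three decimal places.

eq1: (x − 25.653)² + (y − 30.534)² = 55.1051789074²
eq2: (x + 29.853)² + (y + 47.646)² = 76.3420829047²
eq3: (x − 21.473)² + (y + 37.564)² = 83.5492970441²
eq2−eq3, eq2−eq1 (x²,y² cancel):
  102.652·x + 20.164·y = -2441.570514
  111.012·x + 156.360·y = 1220.591520
det = 102.652·156.360 − 20.164·111.012 = 13812.220752
x = (-2441.570514·156.360 − 20.164·1220.591520) / 13812.220752 = -29.421480
y = (102.652·1220.591520 − -2441.570514·111.012) / 13812.220752 = 28.694863

x=-29.421 y=28.695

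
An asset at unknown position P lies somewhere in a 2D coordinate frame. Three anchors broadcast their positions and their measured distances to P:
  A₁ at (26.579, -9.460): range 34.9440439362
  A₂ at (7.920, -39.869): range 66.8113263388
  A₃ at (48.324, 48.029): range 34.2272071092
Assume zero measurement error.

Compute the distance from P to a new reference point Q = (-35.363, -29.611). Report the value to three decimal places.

79.939

eq1: (x − 26.579)² + (y + 9.460)² = 34.9440439362²
eq2: (x − 7.920)² + (y + 39.869)² = 66.8113263388²
eq3: (x − 48.324)² + (y − 48.029)² = 34.2272071092²
eq3−eq2, eq3−eq1 (x²,y² cancel):
  -80.808·x − 175.796·y = -6281.981877
  -43.490·x − 114.978·y = -3895.643476
det = -80.808·-114.978 − -175.796·-43.490 = 1645.774184
x = (-6281.981877·-114.978 − -175.796·-3895.643476) / 1645.774184 = 22.755960
y = (-80.808·-3895.643476 − -6281.981877·-43.490) / 1645.774184 = 25.274285
|P − Q| = √((22.755960 − -35.363)² + (25.274285 − -29.611)²) = 79.938777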